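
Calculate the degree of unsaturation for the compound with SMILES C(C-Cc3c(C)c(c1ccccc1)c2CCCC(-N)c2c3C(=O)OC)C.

10

Molecular formula from the SMILES: C23H29NO2.
DoU = (2C + 2 + N − H − X)/2 = (2·23 + 2 + 1 − 29 − 0)/2 = 20/2 = 10.
(Structurally: 3 ring(s) + 7 π bond(s) = 10.)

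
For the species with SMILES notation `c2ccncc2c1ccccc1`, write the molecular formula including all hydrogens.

Heavy atoms from the SMILES: 11 C, 1 N.
Implicit hydrogens by atom environment:
  9 × C (aromatic): 1 H each → 9
  2 × C (aromatic): no H
  1 × N (aromatic): no H
  Total hydrogens = 9.
Molecular formula: C11H9N

C11H9N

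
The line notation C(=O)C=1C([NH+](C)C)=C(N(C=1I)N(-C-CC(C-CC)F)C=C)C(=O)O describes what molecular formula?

C16H24FIN3O3+

Heavy atoms from the SMILES: 16 C, 1 F, 1 I, 3 N, 3 O.
Implicit hydrogens by atom environment:
  5 × C: 2 H each → 10
  4 × C (aromatic): no H
  3 × C: 3 H each → 9
  3 × C: 1 H each → 3
  2 × O: no H
  1 × C: no H
  1 × F: no H
  1 × I: no H
  1 × N (charge +1): 1 H
  1 × N (aromatic): no H
  1 × N: no H
  1 × O: 1 H
  Total hydrogens = 24.
Net charge +1.
Molecular formula: C16H24FIN3O3+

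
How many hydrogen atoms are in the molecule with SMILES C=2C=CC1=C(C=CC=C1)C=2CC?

12

Hydrogens are implicit in SMILES; fill each atom to its normal valence:
  7 × C (aromatic): 1 H each → 7
  3 × C (aromatic): no H
  1 × C: 3 H
  1 × C: 2 H
  Total hydrogens = 12.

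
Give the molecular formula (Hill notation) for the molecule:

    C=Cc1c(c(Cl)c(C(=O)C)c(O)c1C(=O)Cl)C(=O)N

C12H9Cl2NO4

Heavy atoms from the SMILES: 12 C, 2 Cl, 1 N, 4 O.
Implicit hydrogens by atom environment:
  6 × C (aromatic): no H
  3 × C: no H
  3 × O: no H
  2 × Cl: no H
  1 × C: 3 H
  1 × C: 2 H
  1 × C: 1 H
  1 × N: 2 H
  1 × O: 1 H
  Total hydrogens = 9.
Molecular formula: C12H9Cl2NO4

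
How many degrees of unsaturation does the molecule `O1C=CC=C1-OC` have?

Molecular formula from the SMILES: C5H6O2.
DoU = (2C + 2 + N − H − X)/2 = (2·5 + 2 + 0 − 6 − 0)/2 = 6/2 = 3.
(Structurally: 1 ring(s) + 2 π bond(s) = 3.)

3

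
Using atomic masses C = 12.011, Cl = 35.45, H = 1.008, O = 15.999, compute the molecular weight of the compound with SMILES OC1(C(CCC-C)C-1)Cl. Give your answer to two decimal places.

Molecular formula: C7H13ClO.
M = 7×12.011 + 1×35.45 + 13×1.008 + 1×15.999 = 148.63 g/mol.

148.63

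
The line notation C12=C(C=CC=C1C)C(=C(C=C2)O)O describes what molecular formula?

Heavy atoms from the SMILES: 11 C, 2 O.
Implicit hydrogens by atom environment:
  5 × C (aromatic): 1 H each → 5
  5 × C (aromatic): no H
  2 × O: 1 H each → 2
  1 × C: 3 H
  Total hydrogens = 10.
Molecular formula: C11H10O2

C11H10O2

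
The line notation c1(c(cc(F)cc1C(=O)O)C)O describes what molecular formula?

Heavy atoms from the SMILES: 8 C, 1 F, 3 O.
Implicit hydrogens by atom environment:
  4 × C (aromatic): no H
  2 × C (aromatic): 1 H each → 2
  2 × O: 1 H each → 2
  1 × C: 3 H
  1 × C: no H
  1 × F: no H
  1 × O: no H
  Total hydrogens = 7.
Molecular formula: C8H7FO3

C8H7FO3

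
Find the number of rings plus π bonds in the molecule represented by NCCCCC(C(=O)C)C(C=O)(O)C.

2

Molecular formula from the SMILES: C10H19NO3.
DoU = (2C + 2 + N − H − X)/2 = (2·10 + 2 + 1 − 19 − 0)/2 = 4/2 = 2.
(Structurally: 0 ring(s) + 2 π bond(s) = 2.)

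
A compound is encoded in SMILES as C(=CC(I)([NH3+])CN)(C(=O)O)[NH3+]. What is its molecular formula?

[C5H12IN3O2]2+

Heavy atoms from the SMILES: 5 C, 1 I, 3 N, 2 O.
Implicit hydrogens by atom environment:
  3 × C: no H
  2 × N (charge +1): 3 H each → 6
  1 × C: 2 H
  1 × C: 1 H
  1 × I: no H
  1 × N: 2 H
  1 × O: 1 H
  1 × O: no H
  Total hydrogens = 12.
Net charge +2.
Molecular formula: [C5H12IN3O2]2+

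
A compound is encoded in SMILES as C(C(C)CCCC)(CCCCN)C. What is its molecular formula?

Heavy atoms from the SMILES: 12 C, 1 N.
Implicit hydrogens by atom environment:
  7 × C: 2 H each → 14
  3 × C: 3 H each → 9
  2 × C: 1 H each → 2
  1 × N: 2 H
  Total hydrogens = 27.
Molecular formula: C12H27N

C12H27N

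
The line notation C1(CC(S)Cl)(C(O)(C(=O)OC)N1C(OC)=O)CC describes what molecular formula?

Heavy atoms from the SMILES: 10 C, 1 Cl, 1 N, 5 O, 1 S.
Implicit hydrogens by atom environment:
  4 × C: no H
  4 × O: no H
  3 × C: 3 H each → 9
  2 × C: 2 H each → 4
  1 × C: 1 H
  1 × Cl: no H
  1 × N: no H
  1 × O: 1 H
  1 × S: 1 H
  Total hydrogens = 16.
Molecular formula: C10H16ClNO5S

C10H16ClNO5S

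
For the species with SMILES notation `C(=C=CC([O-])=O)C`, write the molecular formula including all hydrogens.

C5H5O2-

Heavy atoms from the SMILES: 5 C, 2 O.
Implicit hydrogens by atom environment:
  2 × C: 1 H each → 2
  2 × C: no H
  1 × C: 3 H
  1 × O: no H
  1 × O (charge -1): no H
  Total hydrogens = 5.
Net charge -1.
Molecular formula: C5H5O2-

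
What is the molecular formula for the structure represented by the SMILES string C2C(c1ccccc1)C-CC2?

Heavy atoms from the SMILES: 11 C.
Implicit hydrogens by atom environment:
  5 × C (aromatic): 1 H each → 5
  4 × C: 2 H each → 8
  1 × C: 1 H
  1 × C (aromatic): no H
  Total hydrogens = 14.
Molecular formula: C11H14

C11H14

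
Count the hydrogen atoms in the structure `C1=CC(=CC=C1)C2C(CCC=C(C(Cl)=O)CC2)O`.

17

Hydrogens are implicit in SMILES; fill each atom to its normal valence:
  5 × C (aromatic): 1 H each → 5
  4 × C: 2 H each → 8
  3 × C: 1 H each → 3
  2 × C: no H
  1 × C (aromatic): no H
  1 × Cl: no H
  1 × O: 1 H
  1 × O: no H
  Total hydrogens = 17.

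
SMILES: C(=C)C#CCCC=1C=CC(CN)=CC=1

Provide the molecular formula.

Heavy atoms from the SMILES: 13 C, 1 N.
Implicit hydrogens by atom environment:
  4 × C: 2 H each → 8
  4 × C (aromatic): 1 H each → 4
  2 × C (aromatic): no H
  2 × C: no H
  1 × C: 1 H
  1 × N: 2 H
  Total hydrogens = 15.
Molecular formula: C13H15N

C13H15N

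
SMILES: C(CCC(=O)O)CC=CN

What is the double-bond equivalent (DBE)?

2

Molecular formula from the SMILES: C7H13NO2.
DoU = (2C + 2 + N − H − X)/2 = (2·7 + 2 + 1 − 13 − 0)/2 = 4/2 = 2.
(Structurally: 0 ring(s) + 2 π bond(s) = 2.)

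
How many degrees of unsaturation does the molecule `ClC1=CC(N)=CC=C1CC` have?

Molecular formula from the SMILES: C8H10ClN.
DoU = (2C + 2 + N − H − X)/2 = (2·8 + 2 + 1 − 10 − 1)/2 = 8/2 = 4.
(Structurally: 1 ring(s) + 3 π bond(s) = 4.)

4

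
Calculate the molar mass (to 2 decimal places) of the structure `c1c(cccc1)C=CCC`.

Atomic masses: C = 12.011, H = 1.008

132.21

Molecular formula: C10H12.
M = 10×12.011 + 12×1.008 = 132.21 g/mol.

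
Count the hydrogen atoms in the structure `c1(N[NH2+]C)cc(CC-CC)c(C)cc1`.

21

Hydrogens are implicit in SMILES; fill each atom to its normal valence:
  3 × C: 3 H each → 9
  3 × C: 2 H each → 6
  3 × C (aromatic): 1 H each → 3
  3 × C (aromatic): no H
  1 × N (charge +1): 2 H
  1 × N: 1 H
  Total hydrogens = 21.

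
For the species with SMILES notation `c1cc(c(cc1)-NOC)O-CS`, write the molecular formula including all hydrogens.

Heavy atoms from the SMILES: 8 C, 1 N, 2 O, 1 S.
Implicit hydrogens by atom environment:
  4 × C (aromatic): 1 H each → 4
  2 × C (aromatic): no H
  2 × O: no H
  1 × C: 3 H
  1 × C: 2 H
  1 × N: 1 H
  1 × S: 1 H
  Total hydrogens = 11.
Molecular formula: C8H11NO2S

C8H11NO2S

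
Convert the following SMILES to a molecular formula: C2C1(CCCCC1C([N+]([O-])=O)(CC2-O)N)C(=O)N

C11H19N3O4

Heavy atoms from the SMILES: 11 C, 3 N, 4 O.
Implicit hydrogens by atom environment:
  6 × C: 2 H each → 12
  3 × C: no H
  2 × C: 1 H each → 2
  2 × N: 2 H each → 4
  2 × O: no H
  1 × N (charge +1): no H
  1 × O: 1 H
  1 × O (charge -1): no H
  Total hydrogens = 19.
Molecular formula: C11H19N3O4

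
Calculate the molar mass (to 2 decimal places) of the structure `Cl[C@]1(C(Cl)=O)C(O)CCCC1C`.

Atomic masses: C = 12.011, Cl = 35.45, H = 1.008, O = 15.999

Molecular formula: C8H12Cl2O2.
M = 8×12.011 + 2×35.45 + 12×1.008 + 2×15.999 = 211.08 g/mol.

211.08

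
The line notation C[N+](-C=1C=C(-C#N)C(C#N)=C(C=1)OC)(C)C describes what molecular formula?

C12H14N3O+

Heavy atoms from the SMILES: 12 C, 3 N, 1 O.
Implicit hydrogens by atom environment:
  4 × C: 3 H each → 12
  4 × C (aromatic): no H
  2 × C (aromatic): 1 H each → 2
  2 × C: no H
  2 × N: no H
  1 × N (charge +1): no H
  1 × O: no H
  Total hydrogens = 14.
Net charge +1.
Molecular formula: C12H14N3O+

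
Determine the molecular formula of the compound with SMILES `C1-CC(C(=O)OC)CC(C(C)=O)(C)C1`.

C11H18O3

Heavy atoms from the SMILES: 11 C, 3 O.
Implicit hydrogens by atom environment:
  4 × C: 2 H each → 8
  3 × C: 3 H each → 9
  3 × C: no H
  3 × O: no H
  1 × C: 1 H
  Total hydrogens = 18.
Molecular formula: C11H18O3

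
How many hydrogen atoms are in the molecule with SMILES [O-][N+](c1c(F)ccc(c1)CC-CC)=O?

Hydrogens are implicit in SMILES; fill each atom to its normal valence:
  3 × C: 2 H each → 6
  3 × C (aromatic): 1 H each → 3
  3 × C (aromatic): no H
  1 × C: 3 H
  1 × F: no H
  1 × N (charge +1): no H
  1 × O: no H
  1 × O (charge -1): no H
  Total hydrogens = 12.

12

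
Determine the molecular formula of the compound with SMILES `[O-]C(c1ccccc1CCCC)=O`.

C11H13O2-

Heavy atoms from the SMILES: 11 C, 2 O.
Implicit hydrogens by atom environment:
  4 × C (aromatic): 1 H each → 4
  3 × C: 2 H each → 6
  2 × C (aromatic): no H
  1 × C: 3 H
  1 × C: no H
  1 × O: no H
  1 × O (charge -1): no H
  Total hydrogens = 13.
Net charge -1.
Molecular formula: C11H13O2-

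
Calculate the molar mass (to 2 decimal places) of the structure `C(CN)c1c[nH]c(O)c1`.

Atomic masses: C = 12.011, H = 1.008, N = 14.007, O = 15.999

Molecular formula: C6H10N2O.
M = 6×12.011 + 10×1.008 + 2×14.007 + 1×15.999 = 126.16 g/mol.

126.16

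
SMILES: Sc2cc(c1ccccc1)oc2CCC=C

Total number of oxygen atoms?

The symbol for oxygen appears 1 time in the SMILES.

1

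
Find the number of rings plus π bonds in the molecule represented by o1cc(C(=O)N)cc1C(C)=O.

5

Molecular formula from the SMILES: C7H7NO3.
DoU = (2C + 2 + N − H − X)/2 = (2·7 + 2 + 1 − 7 − 0)/2 = 10/2 = 5.
(Structurally: 1 ring(s) + 4 π bond(s) = 5.)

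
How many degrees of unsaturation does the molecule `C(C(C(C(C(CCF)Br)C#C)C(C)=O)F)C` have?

Molecular formula from the SMILES: C12H17BrF2O.
DoU = (2C + 2 + N − H − X)/2 = (2·12 + 2 + 0 − 17 − 3)/2 = 6/2 = 3.
(Structurally: 0 ring(s) + 3 π bond(s) = 3.)

3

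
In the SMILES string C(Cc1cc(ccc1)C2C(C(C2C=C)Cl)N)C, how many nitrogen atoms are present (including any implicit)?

The symbol for nitrogen appears 1 time in the SMILES.

1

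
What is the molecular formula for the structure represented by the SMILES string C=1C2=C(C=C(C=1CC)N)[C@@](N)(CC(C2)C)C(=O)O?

C14H20N2O2

Heavy atoms from the SMILES: 14 C, 2 N, 2 O.
Implicit hydrogens by atom environment:
  4 × C (aromatic): no H
  3 × C: 2 H each → 6
  2 × C: 3 H each → 6
  2 × C (aromatic): 1 H each → 2
  2 × C: no H
  2 × N: 2 H each → 4
  1 × C: 1 H
  1 × O: 1 H
  1 × O: no H
  Total hydrogens = 20.
Molecular formula: C14H20N2O2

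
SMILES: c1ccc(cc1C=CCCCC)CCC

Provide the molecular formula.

C15H22

Heavy atoms from the SMILES: 15 C.
Implicit hydrogens by atom environment:
  5 × C: 2 H each → 10
  4 × C (aromatic): 1 H each → 4
  2 × C: 3 H each → 6
  2 × C: 1 H each → 2
  2 × C (aromatic): no H
  Total hydrogens = 22.
Molecular formula: C15H22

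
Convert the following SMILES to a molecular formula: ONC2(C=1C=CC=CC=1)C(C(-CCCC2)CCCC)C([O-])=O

C18H26NO3-

Heavy atoms from the SMILES: 18 C, 1 N, 3 O.
Implicit hydrogens by atom environment:
  7 × C: 2 H each → 14
  5 × C (aromatic): 1 H each → 5
  2 × C: 1 H each → 2
  2 × C: no H
  1 × C: 3 H
  1 × C (aromatic): no H
  1 × N: 1 H
  1 × O: 1 H
  1 × O: no H
  1 × O (charge -1): no H
  Total hydrogens = 26.
Net charge -1.
Molecular formula: C18H26NO3-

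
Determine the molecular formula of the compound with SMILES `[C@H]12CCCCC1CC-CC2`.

C10H18

Heavy atoms from the SMILES: 10 C.
Implicit hydrogens by atom environment:
  8 × C: 2 H each → 16
  2 × C: 1 H each → 2
  Total hydrogens = 18.
Molecular formula: C10H18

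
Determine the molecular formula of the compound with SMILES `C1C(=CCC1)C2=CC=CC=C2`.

C11H12

Heavy atoms from the SMILES: 11 C.
Implicit hydrogens by atom environment:
  5 × C (aromatic): 1 H each → 5
  3 × C: 2 H each → 6
  1 × C: 1 H
  1 × C: no H
  1 × C (aromatic): no H
  Total hydrogens = 12.
Molecular formula: C11H12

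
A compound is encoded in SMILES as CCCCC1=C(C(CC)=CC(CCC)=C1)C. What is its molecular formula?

C16H26

Heavy atoms from the SMILES: 16 C.
Implicit hydrogens by atom environment:
  6 × C: 2 H each → 12
  4 × C: 3 H each → 12
  4 × C (aromatic): no H
  2 × C (aromatic): 1 H each → 2
  Total hydrogens = 26.
Molecular formula: C16H26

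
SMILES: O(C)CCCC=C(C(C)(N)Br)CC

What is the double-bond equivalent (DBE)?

1

Molecular formula from the SMILES: C10H20BrNO.
DoU = (2C + 2 + N − H − X)/2 = (2·10 + 2 + 1 − 20 − 1)/2 = 2/2 = 1.
(Structurally: 0 ring(s) + 1 π bond(s) = 1.)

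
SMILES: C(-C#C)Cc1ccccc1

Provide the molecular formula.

C10H10

Heavy atoms from the SMILES: 10 C.
Implicit hydrogens by atom environment:
  5 × C (aromatic): 1 H each → 5
  2 × C: 2 H each → 4
  1 × C: 1 H
  1 × C: no H
  1 × C (aromatic): no H
  Total hydrogens = 10.
Molecular formula: C10H10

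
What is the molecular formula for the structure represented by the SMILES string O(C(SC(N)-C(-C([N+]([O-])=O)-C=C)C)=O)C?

Heavy atoms from the SMILES: 8 C, 2 N, 4 O, 1 S.
Implicit hydrogens by atom environment:
  4 × C: 1 H each → 4
  3 × O: no H
  2 × C: 3 H each → 6
  1 × C: 2 H
  1 × C: no H
  1 × N: 2 H
  1 × N (charge +1): no H
  1 × O (charge -1): no H
  1 × S: no H
  Total hydrogens = 14.
Molecular formula: C8H14N2O4S

C8H14N2O4S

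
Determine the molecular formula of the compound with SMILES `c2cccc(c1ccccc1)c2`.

Heavy atoms from the SMILES: 12 C.
Implicit hydrogens by atom environment:
  10 × C (aromatic): 1 H each → 10
  2 × C (aromatic): no H
  Total hydrogens = 10.
Molecular formula: C12H10

C12H10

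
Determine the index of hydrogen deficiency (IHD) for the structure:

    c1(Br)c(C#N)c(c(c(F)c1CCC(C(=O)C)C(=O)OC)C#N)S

Molecular formula from the SMILES: C15H12BrFN2O3S.
DoU = (2C + 2 + N − H − X)/2 = (2·15 + 2 + 2 − 12 − 2)/2 = 20/2 = 10.
(Structurally: 1 ring(s) + 9 π bond(s) = 10.)

10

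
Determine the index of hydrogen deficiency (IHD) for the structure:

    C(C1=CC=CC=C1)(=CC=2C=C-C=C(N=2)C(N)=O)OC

10

Molecular formula from the SMILES: C15H14N2O2.
DoU = (2C + 2 + N − H − X)/2 = (2·15 + 2 + 2 − 14 − 0)/2 = 20/2 = 10.
(Structurally: 2 ring(s) + 8 π bond(s) = 10.)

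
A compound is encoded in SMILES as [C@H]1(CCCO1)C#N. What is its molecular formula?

C5H7NO

Heavy atoms from the SMILES: 5 C, 1 N, 1 O.
Implicit hydrogens by atom environment:
  3 × C: 2 H each → 6
  1 × C: 1 H
  1 × C: no H
  1 × N: no H
  1 × O: no H
  Total hydrogens = 7.
Molecular formula: C5H7NO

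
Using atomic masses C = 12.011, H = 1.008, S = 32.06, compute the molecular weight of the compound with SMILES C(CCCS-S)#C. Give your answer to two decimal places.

132.24

Molecular formula: C5H8S2.
M = 5×12.011 + 8×1.008 + 2×32.06 = 132.24 g/mol.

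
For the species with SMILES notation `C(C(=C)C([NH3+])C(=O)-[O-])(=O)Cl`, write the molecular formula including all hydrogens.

Heavy atoms from the SMILES: 5 C, 1 Cl, 1 N, 3 O.
Implicit hydrogens by atom environment:
  3 × C: no H
  2 × O: no H
  1 × C: 2 H
  1 × C: 1 H
  1 × Cl: no H
  1 × N (charge +1): 3 H
  1 × O (charge -1): no H
  Total hydrogens = 6.
Molecular formula: C5H6ClNO3

C5H6ClNO3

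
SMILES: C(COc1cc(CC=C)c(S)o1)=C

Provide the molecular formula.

C10H12O2S

Heavy atoms from the SMILES: 10 C, 2 O, 1 S.
Implicit hydrogens by atom environment:
  4 × C: 2 H each → 8
  3 × C (aromatic): no H
  2 × C: 1 H each → 2
  1 × C (aromatic): 1 H
  1 × O (aromatic): no H
  1 × O: no H
  1 × S: 1 H
  Total hydrogens = 12.
Molecular formula: C10H12O2S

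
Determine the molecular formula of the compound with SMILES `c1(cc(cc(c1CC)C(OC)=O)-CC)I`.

Heavy atoms from the SMILES: 12 C, 1 I, 2 O.
Implicit hydrogens by atom environment:
  4 × C (aromatic): no H
  3 × C: 3 H each → 9
  2 × C: 2 H each → 4
  2 × C (aromatic): 1 H each → 2
  2 × O: no H
  1 × C: no H
  1 × I: no H
  Total hydrogens = 15.
Molecular formula: C12H15IO2

C12H15IO2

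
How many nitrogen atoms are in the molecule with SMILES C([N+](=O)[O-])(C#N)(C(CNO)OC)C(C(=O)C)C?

The symbol for nitrogen appears 3 times in the SMILES.

3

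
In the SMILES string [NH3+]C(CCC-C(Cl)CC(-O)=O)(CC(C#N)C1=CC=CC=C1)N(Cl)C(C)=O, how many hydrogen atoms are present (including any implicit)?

24

Hydrogens are implicit in SMILES; fill each atom to its normal valence:
  5 × C: 2 H each → 10
  5 × C (aromatic): 1 H each → 5
  4 × C: no H
  2 × C: 1 H each → 2
  2 × Cl: no H
  2 × N: no H
  2 × O: no H
  1 × C: 3 H
  1 × C (aromatic): no H
  1 × N (charge +1): 3 H
  1 × O: 1 H
  Total hydrogens = 24.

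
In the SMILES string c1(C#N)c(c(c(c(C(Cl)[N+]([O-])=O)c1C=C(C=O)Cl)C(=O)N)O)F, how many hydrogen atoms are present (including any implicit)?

Hydrogens are implicit in SMILES; fill each atom to its normal valence:
  6 × C (aromatic): no H
  3 × C: 1 H each → 3
  3 × C: no H
  3 × O: no H
  2 × Cl: no H
  1 × F: no H
  1 × N: 2 H
  1 × N: no H
  1 × N (charge +1): no H
  1 × O: 1 H
  1 × O (charge -1): no H
  Total hydrogens = 6.

6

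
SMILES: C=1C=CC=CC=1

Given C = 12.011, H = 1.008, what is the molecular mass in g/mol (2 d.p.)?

78.11

Molecular formula: C6H6.
M = 6×12.011 + 6×1.008 = 78.11 g/mol.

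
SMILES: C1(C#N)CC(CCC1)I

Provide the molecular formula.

C7H10IN

Heavy atoms from the SMILES: 7 C, 1 I, 1 N.
Implicit hydrogens by atom environment:
  4 × C: 2 H each → 8
  2 × C: 1 H each → 2
  1 × C: no H
  1 × I: no H
  1 × N: no H
  Total hydrogens = 10.
Molecular formula: C7H10IN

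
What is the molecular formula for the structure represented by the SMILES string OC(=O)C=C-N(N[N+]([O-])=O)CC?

C5H9N3O4

Heavy atoms from the SMILES: 5 C, 3 N, 4 O.
Implicit hydrogens by atom environment:
  2 × C: 1 H each → 2
  2 × O: no H
  1 × C: 3 H
  1 × C: 2 H
  1 × C: no H
  1 × N: 1 H
  1 × N: no H
  1 × N (charge +1): no H
  1 × O: 1 H
  1 × O (charge -1): no H
  Total hydrogens = 9.
Molecular formula: C5H9N3O4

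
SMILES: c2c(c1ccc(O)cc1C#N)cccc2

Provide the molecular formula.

C13H9NO

Heavy atoms from the SMILES: 13 C, 1 N, 1 O.
Implicit hydrogens by atom environment:
  8 × C (aromatic): 1 H each → 8
  4 × C (aromatic): no H
  1 × C: no H
  1 × N: no H
  1 × O: 1 H
  Total hydrogens = 9.
Molecular formula: C13H9NO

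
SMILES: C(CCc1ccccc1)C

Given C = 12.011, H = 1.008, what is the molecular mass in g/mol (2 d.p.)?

134.22

Molecular formula: C10H14.
M = 10×12.011 + 14×1.008 = 134.22 g/mol.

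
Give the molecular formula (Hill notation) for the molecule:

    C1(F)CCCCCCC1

C8H15F

Heavy atoms from the SMILES: 8 C, 1 F.
Implicit hydrogens by atom environment:
  7 × C: 2 H each → 14
  1 × C: 1 H
  1 × F: no H
  Total hydrogens = 15.
Molecular formula: C8H15F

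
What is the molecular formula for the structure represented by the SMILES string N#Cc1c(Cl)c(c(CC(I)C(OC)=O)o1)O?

C9H7ClINO4

Heavy atoms from the SMILES: 9 C, 1 Cl, 1 I, 1 N, 4 O.
Implicit hydrogens by atom environment:
  4 × C (aromatic): no H
  2 × C: no H
  2 × O: no H
  1 × C: 3 H
  1 × C: 2 H
  1 × C: 1 H
  1 × Cl: no H
  1 × I: no H
  1 × N: no H
  1 × O: 1 H
  1 × O (aromatic): no H
  Total hydrogens = 7.
Molecular formula: C9H7ClINO4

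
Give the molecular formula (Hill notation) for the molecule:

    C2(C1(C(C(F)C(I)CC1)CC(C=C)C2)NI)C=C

Heavy atoms from the SMILES: 14 C, 1 F, 2 I, 1 N.
Implicit hydrogens by atom environment:
  7 × C: 1 H each → 7
  6 × C: 2 H each → 12
  2 × I: no H
  1 × C: no H
  1 × F: no H
  1 × N: 1 H
  Total hydrogens = 20.
Molecular formula: C14H20FI2N

C14H20FI2N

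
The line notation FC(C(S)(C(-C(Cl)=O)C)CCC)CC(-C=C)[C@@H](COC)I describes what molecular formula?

Heavy atoms from the SMILES: 15 C, 1 Cl, 1 F, 1 I, 2 O, 1 S.
Implicit hydrogens by atom environment:
  5 × C: 2 H each → 10
  5 × C: 1 H each → 5
  3 × C: 3 H each → 9
  2 × C: no H
  2 × O: no H
  1 × Cl: no H
  1 × F: no H
  1 × I: no H
  1 × S: 1 H
  Total hydrogens = 25.
Molecular formula: C15H25ClFIO2S

C15H25ClFIO2S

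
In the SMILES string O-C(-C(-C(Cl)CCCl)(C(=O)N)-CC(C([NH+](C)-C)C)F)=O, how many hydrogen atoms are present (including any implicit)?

Hydrogens are implicit in SMILES; fill each atom to its normal valence:
  3 × C: 3 H each → 9
  3 × C: 2 H each → 6
  3 × C: 1 H each → 3
  3 × C: no H
  2 × Cl: no H
  2 × O: no H
  1 × F: no H
  1 × N: 2 H
  1 × N (charge +1): 1 H
  1 × O: 1 H
  Total hydrogens = 22.

22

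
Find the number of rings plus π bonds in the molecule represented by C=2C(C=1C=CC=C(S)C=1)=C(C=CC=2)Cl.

Molecular formula from the SMILES: C12H9ClS.
DoU = (2C + 2 + N − H − X)/2 = (2·12 + 2 + 0 − 9 − 1)/2 = 16/2 = 8.
(Structurally: 2 ring(s) + 6 π bond(s) = 8.)

8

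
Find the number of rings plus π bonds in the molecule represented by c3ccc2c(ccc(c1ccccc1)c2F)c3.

Molecular formula from the SMILES: C16H11F.
DoU = (2C + 2 + N − H − X)/2 = (2·16 + 2 + 0 − 11 − 1)/2 = 22/2 = 11.
(Structurally: 3 ring(s) + 8 π bond(s) = 11.)

11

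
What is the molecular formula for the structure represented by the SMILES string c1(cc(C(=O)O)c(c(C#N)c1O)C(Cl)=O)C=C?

Heavy atoms from the SMILES: 11 C, 1 Cl, 1 N, 4 O.
Implicit hydrogens by atom environment:
  5 × C (aromatic): no H
  3 × C: no H
  2 × O: 1 H each → 2
  2 × O: no H
  1 × C: 2 H
  1 × C (aromatic): 1 H
  1 × C: 1 H
  1 × Cl: no H
  1 × N: no H
  Total hydrogens = 6.
Molecular formula: C11H6ClNO4

C11H6ClNO4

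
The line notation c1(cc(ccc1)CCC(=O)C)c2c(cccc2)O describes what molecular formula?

Heavy atoms from the SMILES: 16 C, 2 O.
Implicit hydrogens by atom environment:
  8 × C (aromatic): 1 H each → 8
  4 × C (aromatic): no H
  2 × C: 2 H each → 4
  1 × C: 3 H
  1 × C: no H
  1 × O: 1 H
  1 × O: no H
  Total hydrogens = 16.
Molecular formula: C16H16O2

C16H16O2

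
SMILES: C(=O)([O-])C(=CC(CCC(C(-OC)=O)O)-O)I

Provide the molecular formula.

C9H12IO6-

Heavy atoms from the SMILES: 9 C, 1 I, 6 O.
Implicit hydrogens by atom environment:
  3 × C: 1 H each → 3
  3 × C: no H
  3 × O: no H
  2 × C: 2 H each → 4
  2 × O: 1 H each → 2
  1 × C: 3 H
  1 × I: no H
  1 × O (charge -1): no H
  Total hydrogens = 12.
Net charge -1.
Molecular formula: C9H12IO6-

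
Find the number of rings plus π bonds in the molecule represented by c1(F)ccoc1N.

3

Molecular formula from the SMILES: C4H4FNO.
DoU = (2C + 2 + N − H − X)/2 = (2·4 + 2 + 1 − 4 − 1)/2 = 6/2 = 3.
(Structurally: 1 ring(s) + 2 π bond(s) = 3.)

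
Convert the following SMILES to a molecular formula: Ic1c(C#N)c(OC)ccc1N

C8H7IN2O

Heavy atoms from the SMILES: 8 C, 1 I, 2 N, 1 O.
Implicit hydrogens by atom environment:
  4 × C (aromatic): no H
  2 × C (aromatic): 1 H each → 2
  1 × C: 3 H
  1 × C: no H
  1 × I: no H
  1 × N: 2 H
  1 × N: no H
  1 × O: no H
  Total hydrogens = 7.
Molecular formula: C8H7IN2O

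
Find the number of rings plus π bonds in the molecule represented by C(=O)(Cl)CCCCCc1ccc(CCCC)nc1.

Molecular formula from the SMILES: C15H22ClNO.
DoU = (2C + 2 + N − H − X)/2 = (2·15 + 2 + 1 − 22 − 1)/2 = 10/2 = 5.
(Structurally: 1 ring(s) + 4 π bond(s) = 5.)

5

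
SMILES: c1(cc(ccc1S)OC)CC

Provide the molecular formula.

Heavy atoms from the SMILES: 9 C, 1 O, 1 S.
Implicit hydrogens by atom environment:
  3 × C (aromatic): 1 H each → 3
  3 × C (aromatic): no H
  2 × C: 3 H each → 6
  1 × C: 2 H
  1 × O: no H
  1 × S: 1 H
  Total hydrogens = 12.
Molecular formula: C9H12OS

C9H12OS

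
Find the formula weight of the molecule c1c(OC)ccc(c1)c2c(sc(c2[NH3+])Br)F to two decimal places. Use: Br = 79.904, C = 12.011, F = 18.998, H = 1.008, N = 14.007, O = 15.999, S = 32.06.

303.17

Molecular formula: C11H10BrFNOS+.
M = 1×79.904 + 11×12.011 + 1×18.998 + 10×1.008 + 1×14.007 + 1×15.999 + 1×32.06 = 303.17 g/mol.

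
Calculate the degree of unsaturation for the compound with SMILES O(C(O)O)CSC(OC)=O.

Molecular formula from the SMILES: C4H8O5S.
DoU = (2C + 2 + N − H − X)/2 = (2·4 + 2 + 0 − 8 − 0)/2 = 2/2 = 1.
(Structurally: 0 ring(s) + 1 π bond(s) = 1.)

1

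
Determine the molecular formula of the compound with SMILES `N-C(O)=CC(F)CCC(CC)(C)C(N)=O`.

Heavy atoms from the SMILES: 10 C, 1 F, 2 N, 2 O.
Implicit hydrogens by atom environment:
  3 × C: 2 H each → 6
  3 × C: no H
  2 × C: 3 H each → 6
  2 × C: 1 H each → 2
  2 × N: 2 H each → 4
  1 × F: no H
  1 × O: 1 H
  1 × O: no H
  Total hydrogens = 19.
Molecular formula: C10H19FN2O2

C10H19FN2O2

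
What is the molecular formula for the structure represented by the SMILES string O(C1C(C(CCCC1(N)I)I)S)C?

C8H15I2NOS

Heavy atoms from the SMILES: 8 C, 2 I, 1 N, 1 O, 1 S.
Implicit hydrogens by atom environment:
  3 × C: 2 H each → 6
  3 × C: 1 H each → 3
  2 × I: no H
  1 × C: 3 H
  1 × C: no H
  1 × N: 2 H
  1 × O: no H
  1 × S: 1 H
  Total hydrogens = 15.
Molecular formula: C8H15I2NOS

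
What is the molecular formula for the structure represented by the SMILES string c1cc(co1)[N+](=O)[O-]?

C4H3NO3

Heavy atoms from the SMILES: 4 C, 1 N, 3 O.
Implicit hydrogens by atom environment:
  3 × C (aromatic): 1 H each → 3
  1 × C (aromatic): no H
  1 × N (charge +1): no H
  1 × O (aromatic): no H
  1 × O: no H
  1 × O (charge -1): no H
  Total hydrogens = 3.
Molecular formula: C4H3NO3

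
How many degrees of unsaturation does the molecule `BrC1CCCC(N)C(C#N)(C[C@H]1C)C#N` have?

5

Molecular formula from the SMILES: C11H16BrN3.
DoU = (2C + 2 + N − H − X)/2 = (2·11 + 2 + 3 − 16 − 1)/2 = 10/2 = 5.
(Structurally: 1 ring(s) + 4 π bond(s) = 5.)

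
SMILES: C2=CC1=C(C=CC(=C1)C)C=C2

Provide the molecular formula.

C11H10

Heavy atoms from the SMILES: 11 C.
Implicit hydrogens by atom environment:
  7 × C (aromatic): 1 H each → 7
  3 × C (aromatic): no H
  1 × C: 3 H
  Total hydrogens = 10.
Molecular formula: C11H10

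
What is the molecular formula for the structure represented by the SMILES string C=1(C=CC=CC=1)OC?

Heavy atoms from the SMILES: 7 C, 1 O.
Implicit hydrogens by atom environment:
  5 × C (aromatic): 1 H each → 5
  1 × C: 3 H
  1 × C (aromatic): no H
  1 × O: no H
  Total hydrogens = 8.
Molecular formula: C7H8O

C7H8O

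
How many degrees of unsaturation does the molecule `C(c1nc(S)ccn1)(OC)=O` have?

Molecular formula from the SMILES: C6H6N2O2S.
DoU = (2C + 2 + N − H − X)/2 = (2·6 + 2 + 2 − 6 − 0)/2 = 10/2 = 5.
(Structurally: 1 ring(s) + 4 π bond(s) = 5.)

5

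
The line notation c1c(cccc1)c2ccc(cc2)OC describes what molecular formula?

C13H12O

Heavy atoms from the SMILES: 13 C, 1 O.
Implicit hydrogens by atom environment:
  9 × C (aromatic): 1 H each → 9
  3 × C (aromatic): no H
  1 × C: 3 H
  1 × O: no H
  Total hydrogens = 12.
Molecular formula: C13H12O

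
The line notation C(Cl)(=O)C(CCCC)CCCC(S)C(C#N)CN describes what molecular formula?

Heavy atoms from the SMILES: 13 C, 1 Cl, 2 N, 1 O, 1 S.
Implicit hydrogens by atom environment:
  7 × C: 2 H each → 14
  3 × C: 1 H each → 3
  2 × C: no H
  1 × C: 3 H
  1 × Cl: no H
  1 × N: 2 H
  1 × N: no H
  1 × O: no H
  1 × S: 1 H
  Total hydrogens = 23.
Molecular formula: C13H23ClN2OS

C13H23ClN2OS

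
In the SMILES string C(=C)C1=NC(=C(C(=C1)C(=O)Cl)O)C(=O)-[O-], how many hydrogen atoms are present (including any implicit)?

5

Hydrogens are implicit in SMILES; fill each atom to its normal valence:
  4 × C (aromatic): no H
  2 × C: no H
  2 × O: no H
  1 × C: 2 H
  1 × C (aromatic): 1 H
  1 × C: 1 H
  1 × Cl: no H
  1 × N (aromatic): no H
  1 × O: 1 H
  1 × O (charge -1): no H
  Total hydrogens = 5.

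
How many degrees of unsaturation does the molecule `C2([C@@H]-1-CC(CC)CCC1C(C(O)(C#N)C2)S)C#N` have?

Molecular formula from the SMILES: C14H20N2OS.
DoU = (2C + 2 + N − H − X)/2 = (2·14 + 2 + 2 − 20 − 0)/2 = 12/2 = 6.
(Structurally: 2 ring(s) + 4 π bond(s) = 6.)

6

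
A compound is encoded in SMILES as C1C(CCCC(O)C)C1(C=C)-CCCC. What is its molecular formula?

C14H26O

Heavy atoms from the SMILES: 14 C, 1 O.
Implicit hydrogens by atom environment:
  8 × C: 2 H each → 16
  3 × C: 1 H each → 3
  2 × C: 3 H each → 6
  1 × C: no H
  1 × O: 1 H
  Total hydrogens = 26.
Molecular formula: C14H26O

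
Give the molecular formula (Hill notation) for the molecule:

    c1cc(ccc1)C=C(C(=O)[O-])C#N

C10H6NO2-

Heavy atoms from the SMILES: 10 C, 1 N, 2 O.
Implicit hydrogens by atom environment:
  5 × C (aromatic): 1 H each → 5
  3 × C: no H
  1 × C: 1 H
  1 × C (aromatic): no H
  1 × N: no H
  1 × O: no H
  1 × O (charge -1): no H
  Total hydrogens = 6.
Net charge -1.
Molecular formula: C10H6NO2-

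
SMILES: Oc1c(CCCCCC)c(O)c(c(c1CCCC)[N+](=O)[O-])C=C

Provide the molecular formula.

C18H27NO4

Heavy atoms from the SMILES: 18 C, 1 N, 4 O.
Implicit hydrogens by atom environment:
  9 × C: 2 H each → 18
  6 × C (aromatic): no H
  2 × C: 3 H each → 6
  2 × O: 1 H each → 2
  1 × C: 1 H
  1 × N (charge +1): no H
  1 × O: no H
  1 × O (charge -1): no H
  Total hydrogens = 27.
Molecular formula: C18H27NO4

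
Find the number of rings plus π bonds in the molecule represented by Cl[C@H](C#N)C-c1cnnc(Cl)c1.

6

Molecular formula from the SMILES: C7H5Cl2N3.
DoU = (2C + 2 + N − H − X)/2 = (2·7 + 2 + 3 − 5 − 2)/2 = 12/2 = 6.
(Structurally: 1 ring(s) + 5 π bond(s) = 6.)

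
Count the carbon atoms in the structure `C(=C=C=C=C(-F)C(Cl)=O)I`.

6

The symbol for carbon appears 6 times in the SMILES. (Cl is a single chlorine, not C + l.)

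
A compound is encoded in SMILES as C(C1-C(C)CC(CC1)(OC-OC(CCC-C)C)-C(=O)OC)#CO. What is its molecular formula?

C18H30O5

Heavy atoms from the SMILES: 18 C, 5 O.
Implicit hydrogens by atom environment:
  7 × C: 2 H each → 14
  4 × C: 3 H each → 12
  4 × C: no H
  4 × O: no H
  3 × C: 1 H each → 3
  1 × O: 1 H
  Total hydrogens = 30.
Molecular formula: C18H30O5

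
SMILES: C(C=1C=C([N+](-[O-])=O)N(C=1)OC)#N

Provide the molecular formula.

Heavy atoms from the SMILES: 6 C, 3 N, 3 O.
Implicit hydrogens by atom environment:
  2 × C (aromatic): 1 H each → 2
  2 × C (aromatic): no H
  2 × O: no H
  1 × C: 3 H
  1 × C: no H
  1 × N (aromatic): no H
  1 × N (charge +1): no H
  1 × N: no H
  1 × O (charge -1): no H
  Total hydrogens = 5.
Molecular formula: C6H5N3O3

C6H5N3O3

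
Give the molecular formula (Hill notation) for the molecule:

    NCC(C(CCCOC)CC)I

Heavy atoms from the SMILES: 9 C, 1 I, 1 N, 1 O.
Implicit hydrogens by atom environment:
  5 × C: 2 H each → 10
  2 × C: 3 H each → 6
  2 × C: 1 H each → 2
  1 × I: no H
  1 × N: 2 H
  1 × O: no H
  Total hydrogens = 20.
Molecular formula: C9H20INO

C9H20INO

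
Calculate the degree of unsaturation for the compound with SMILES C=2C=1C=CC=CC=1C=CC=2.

Molecular formula from the SMILES: C10H8.
DoU = (2C + 2 + N − H − X)/2 = (2·10 + 2 + 0 − 8 − 0)/2 = 14/2 = 7.
(Structurally: 2 ring(s) + 5 π bond(s) = 7.)

7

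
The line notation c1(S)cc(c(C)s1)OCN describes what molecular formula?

C6H9NOS2

Heavy atoms from the SMILES: 6 C, 1 N, 1 O, 2 S.
Implicit hydrogens by atom environment:
  3 × C (aromatic): no H
  1 × C: 3 H
  1 × C: 2 H
  1 × C (aromatic): 1 H
  1 × N: 2 H
  1 × O: no H
  1 × S: 1 H
  1 × S (aromatic): no H
  Total hydrogens = 9.
Molecular formula: C6H9NOS2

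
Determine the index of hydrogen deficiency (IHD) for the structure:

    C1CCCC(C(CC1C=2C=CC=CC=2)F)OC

5

Molecular formula from the SMILES: C15H21FO.
DoU = (2C + 2 + N − H − X)/2 = (2·15 + 2 + 0 − 21 − 1)/2 = 10/2 = 5.
(Structurally: 2 ring(s) + 3 π bond(s) = 5.)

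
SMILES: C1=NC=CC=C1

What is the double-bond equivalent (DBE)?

4

Molecular formula from the SMILES: C5H5N.
DoU = (2C + 2 + N − H − X)/2 = (2·5 + 2 + 1 − 5 − 0)/2 = 8/2 = 4.
(Structurally: 1 ring(s) + 3 π bond(s) = 4.)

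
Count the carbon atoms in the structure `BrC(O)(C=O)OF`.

2

The symbol for carbon appears 2 times in the SMILES.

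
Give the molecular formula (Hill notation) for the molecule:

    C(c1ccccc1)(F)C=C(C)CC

C12H15F

Heavy atoms from the SMILES: 12 C, 1 F.
Implicit hydrogens by atom environment:
  5 × C (aromatic): 1 H each → 5
  2 × C: 3 H each → 6
  2 × C: 1 H each → 2
  1 × C: 2 H
  1 × C: no H
  1 × C (aromatic): no H
  1 × F: no H
  Total hydrogens = 15.
Molecular formula: C12H15F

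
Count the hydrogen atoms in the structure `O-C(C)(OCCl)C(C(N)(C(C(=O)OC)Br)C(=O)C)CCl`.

18

Hydrogens are implicit in SMILES; fill each atom to its normal valence:
  4 × C: no H
  4 × O: no H
  3 × C: 3 H each → 9
  2 × C: 2 H each → 4
  2 × C: 1 H each → 2
  2 × Cl: no H
  1 × Br: no H
  1 × N: 2 H
  1 × O: 1 H
  Total hydrogens = 18.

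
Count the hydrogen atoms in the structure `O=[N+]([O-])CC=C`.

Hydrogens are implicit in SMILES; fill each atom to its normal valence:
  2 × C: 2 H each → 4
  1 × C: 1 H
  1 × N (charge +1): no H
  1 × O: no H
  1 × O (charge -1): no H
  Total hydrogens = 5.

5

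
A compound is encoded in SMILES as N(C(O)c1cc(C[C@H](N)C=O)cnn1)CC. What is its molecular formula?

C10H16N4O2

Heavy atoms from the SMILES: 10 C, 4 N, 2 O.
Implicit hydrogens by atom environment:
  3 × C: 1 H each → 3
  2 × C: 2 H each → 4
  2 × C (aromatic): 1 H each → 2
  2 × C (aromatic): no H
  2 × N (aromatic): no H
  1 × C: 3 H
  1 × N: 2 H
  1 × N: 1 H
  1 × O: 1 H
  1 × O: no H
  Total hydrogens = 16.
Molecular formula: C10H16N4O2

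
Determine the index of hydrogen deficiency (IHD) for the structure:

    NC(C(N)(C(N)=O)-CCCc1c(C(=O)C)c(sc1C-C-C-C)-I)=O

Molecular formula from the SMILES: C16H24IN3O3S.
DoU = (2C + 2 + N − H − X)/2 = (2·16 + 2 + 3 − 24 − 1)/2 = 12/2 = 6.
(Structurally: 1 ring(s) + 5 π bond(s) = 6.)

6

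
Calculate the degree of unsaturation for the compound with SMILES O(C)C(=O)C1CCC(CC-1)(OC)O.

2

Molecular formula from the SMILES: C9H16O4.
DoU = (2C + 2 + N − H − X)/2 = (2·9 + 2 + 0 − 16 − 0)/2 = 4/2 = 2.
(Structurally: 1 ring(s) + 1 π bond(s) = 2.)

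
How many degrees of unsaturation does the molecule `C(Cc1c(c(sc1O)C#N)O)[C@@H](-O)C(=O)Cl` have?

6

Molecular formula from the SMILES: C9H8ClNO4S.
DoU = (2C + 2 + N − H − X)/2 = (2·9 + 2 + 1 − 8 − 1)/2 = 12/2 = 6.
(Structurally: 1 ring(s) + 5 π bond(s) = 6.)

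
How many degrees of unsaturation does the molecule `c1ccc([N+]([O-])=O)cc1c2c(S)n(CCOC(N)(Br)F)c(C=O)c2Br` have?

9

Molecular formula from the SMILES: C14H12Br2FN3O4S.
DoU = (2C + 2 + N − H − X)/2 = (2·14 + 2 + 3 − 12 − 3)/2 = 18/2 = 9.
(Structurally: 2 ring(s) + 7 π bond(s) = 9.)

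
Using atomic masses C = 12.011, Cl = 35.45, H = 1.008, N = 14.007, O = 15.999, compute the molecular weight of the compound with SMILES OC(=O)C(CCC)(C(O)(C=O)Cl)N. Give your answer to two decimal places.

209.63

Molecular formula: C7H12ClNO4.
M = 7×12.011 + 1×35.45 + 12×1.008 + 1×14.007 + 4×15.999 = 209.63 g/mol.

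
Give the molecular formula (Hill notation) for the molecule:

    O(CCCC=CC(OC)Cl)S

C7H13ClO2S

Heavy atoms from the SMILES: 7 C, 1 Cl, 2 O, 1 S.
Implicit hydrogens by atom environment:
  3 × C: 2 H each → 6
  3 × C: 1 H each → 3
  2 × O: no H
  1 × C: 3 H
  1 × Cl: no H
  1 × S: 1 H
  Total hydrogens = 13.
Molecular formula: C7H13ClO2S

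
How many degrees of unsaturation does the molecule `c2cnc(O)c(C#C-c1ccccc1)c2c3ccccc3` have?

14

Molecular formula from the SMILES: C19H13NO.
DoU = (2C + 2 + N − H − X)/2 = (2·19 + 2 + 1 − 13 − 0)/2 = 28/2 = 14.
(Structurally: 3 ring(s) + 11 π bond(s) = 14.)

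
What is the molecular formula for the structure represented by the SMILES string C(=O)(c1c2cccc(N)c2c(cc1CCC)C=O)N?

Heavy atoms from the SMILES: 15 C, 2 N, 2 O.
Implicit hydrogens by atom environment:
  6 × C (aromatic): no H
  4 × C (aromatic): 1 H each → 4
  2 × C: 2 H each → 4
  2 × N: 2 H each → 4
  2 × O: no H
  1 × C: 3 H
  1 × C: 1 H
  1 × C: no H
  Total hydrogens = 16.
Molecular formula: C15H16N2O2

C15H16N2O2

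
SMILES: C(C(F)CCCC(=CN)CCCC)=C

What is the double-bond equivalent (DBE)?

2

Molecular formula from the SMILES: C12H22FN.
DoU = (2C + 2 + N − H − X)/2 = (2·12 + 2 + 1 − 22 − 1)/2 = 4/2 = 2.
(Structurally: 0 ring(s) + 2 π bond(s) = 2.)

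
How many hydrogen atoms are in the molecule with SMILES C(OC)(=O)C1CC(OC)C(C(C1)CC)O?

Hydrogens are implicit in SMILES; fill each atom to its normal valence:
  4 × C: 1 H each → 4
  3 × C: 3 H each → 9
  3 × C: 2 H each → 6
  3 × O: no H
  1 × C: no H
  1 × O: 1 H
  Total hydrogens = 20.

20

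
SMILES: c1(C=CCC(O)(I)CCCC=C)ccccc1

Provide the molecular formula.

Heavy atoms from the SMILES: 15 C, 1 I, 1 O.
Implicit hydrogens by atom environment:
  5 × C: 2 H each → 10
  5 × C (aromatic): 1 H each → 5
  3 × C: 1 H each → 3
  1 × C: no H
  1 × C (aromatic): no H
  1 × I: no H
  1 × O: 1 H
  Total hydrogens = 19.
Molecular formula: C15H19IO

C15H19IO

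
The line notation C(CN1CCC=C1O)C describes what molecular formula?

C7H13NO

Heavy atoms from the SMILES: 7 C, 1 N, 1 O.
Implicit hydrogens by atom environment:
  4 × C: 2 H each → 8
  1 × C: 3 H
  1 × C: 1 H
  1 × C: no H
  1 × N: no H
  1 × O: 1 H
  Total hydrogens = 13.
Molecular formula: C7H13NO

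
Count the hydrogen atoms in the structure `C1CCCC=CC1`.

Hydrogens are implicit in SMILES; fill each atom to its normal valence:
  5 × C: 2 H each → 10
  2 × C: 1 H each → 2
  Total hydrogens = 12.

12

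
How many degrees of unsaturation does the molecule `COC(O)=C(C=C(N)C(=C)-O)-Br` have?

3

Molecular formula from the SMILES: C7H10BrNO3.
DoU = (2C + 2 + N − H − X)/2 = (2·7 + 2 + 1 − 10 − 1)/2 = 6/2 = 3.
(Structurally: 0 ring(s) + 3 π bond(s) = 3.)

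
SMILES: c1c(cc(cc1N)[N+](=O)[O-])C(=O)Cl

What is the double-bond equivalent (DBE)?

Molecular formula from the SMILES: C7H5ClN2O3.
DoU = (2C + 2 + N − H − X)/2 = (2·7 + 2 + 2 − 5 − 1)/2 = 12/2 = 6.
(Structurally: 1 ring(s) + 5 π bond(s) = 6.)

6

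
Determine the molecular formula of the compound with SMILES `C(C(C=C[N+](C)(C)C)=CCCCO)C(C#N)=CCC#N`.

C16H24N3O+

Heavy atoms from the SMILES: 16 C, 3 N, 1 O.
Implicit hydrogens by atom environment:
  5 × C: 2 H each → 10
  4 × C: 1 H each → 4
  4 × C: no H
  3 × C: 3 H each → 9
  2 × N: no H
  1 × N (charge +1): no H
  1 × O: 1 H
  Total hydrogens = 24.
Net charge +1.
Molecular formula: C16H24N3O+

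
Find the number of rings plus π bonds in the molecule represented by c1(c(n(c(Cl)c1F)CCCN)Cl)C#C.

5

Molecular formula from the SMILES: C9H9Cl2FN2.
DoU = (2C + 2 + N − H − X)/2 = (2·9 + 2 + 2 − 9 − 3)/2 = 10/2 = 5.
(Structurally: 1 ring(s) + 4 π bond(s) = 5.)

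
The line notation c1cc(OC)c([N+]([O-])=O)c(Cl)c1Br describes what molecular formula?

Heavy atoms from the SMILES: 1 Br, 7 C, 1 Cl, 1 N, 3 O.
Implicit hydrogens by atom environment:
  4 × C (aromatic): no H
  2 × C (aromatic): 1 H each → 2
  2 × O: no H
  1 × Br: no H
  1 × C: 3 H
  1 × Cl: no H
  1 × N (charge +1): no H
  1 × O (charge -1): no H
  Total hydrogens = 5.
Molecular formula: C7H5BrClNO3

C7H5BrClNO3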